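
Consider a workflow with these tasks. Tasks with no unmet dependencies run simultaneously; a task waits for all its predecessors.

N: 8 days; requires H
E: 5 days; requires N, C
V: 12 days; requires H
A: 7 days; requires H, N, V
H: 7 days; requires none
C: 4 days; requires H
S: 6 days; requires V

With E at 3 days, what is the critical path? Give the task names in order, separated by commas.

H, V, A

As given, the longest chain is H→V→A = 7+12+7 = 26, so the finish is 26 days.
E has 6 days of float (longest path through it is 20).
No other chain overtakes it, so the finish is 26 days.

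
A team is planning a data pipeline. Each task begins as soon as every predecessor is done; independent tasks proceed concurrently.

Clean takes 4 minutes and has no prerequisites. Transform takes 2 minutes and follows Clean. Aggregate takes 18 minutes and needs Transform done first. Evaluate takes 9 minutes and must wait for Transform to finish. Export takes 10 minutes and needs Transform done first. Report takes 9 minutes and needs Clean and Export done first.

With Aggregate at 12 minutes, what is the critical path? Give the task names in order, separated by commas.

As given, the longest chain is Clean→Transform→Export→Report = 4+2+10+9 = 25, so the finish is 25 minutes.
Aggregate has 1 minute of float (longest path through it is 24).
That remains the longest chain; total 25 minutes.

Clean, Transform, Export, Report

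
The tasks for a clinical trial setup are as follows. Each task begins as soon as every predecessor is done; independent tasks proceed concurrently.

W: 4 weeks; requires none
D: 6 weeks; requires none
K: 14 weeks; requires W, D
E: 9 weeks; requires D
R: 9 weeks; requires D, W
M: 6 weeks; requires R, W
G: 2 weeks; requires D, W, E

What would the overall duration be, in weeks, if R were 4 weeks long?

20

The binding path is D→R→M = 6+9+6 = 21; finish at 21 weeks.
R is on the critical path; changing it to 4 makes that path 16 weeks.
Now D→K = 6+14 = 20 is longest, so the finish becomes 20 weeks.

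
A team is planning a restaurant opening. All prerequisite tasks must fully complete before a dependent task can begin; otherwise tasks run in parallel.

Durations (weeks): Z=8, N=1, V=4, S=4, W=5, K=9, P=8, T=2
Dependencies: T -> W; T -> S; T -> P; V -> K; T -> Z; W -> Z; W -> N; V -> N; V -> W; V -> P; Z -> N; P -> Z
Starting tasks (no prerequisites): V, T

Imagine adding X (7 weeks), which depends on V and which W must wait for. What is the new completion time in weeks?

Originally the job takes 21 weeks.
With X inserted, W now waits for max(V, T, X).
New critical path: V→X→W→Z→N = 4+7+5+8+1 = 25 ⇒ 25 weeks.

25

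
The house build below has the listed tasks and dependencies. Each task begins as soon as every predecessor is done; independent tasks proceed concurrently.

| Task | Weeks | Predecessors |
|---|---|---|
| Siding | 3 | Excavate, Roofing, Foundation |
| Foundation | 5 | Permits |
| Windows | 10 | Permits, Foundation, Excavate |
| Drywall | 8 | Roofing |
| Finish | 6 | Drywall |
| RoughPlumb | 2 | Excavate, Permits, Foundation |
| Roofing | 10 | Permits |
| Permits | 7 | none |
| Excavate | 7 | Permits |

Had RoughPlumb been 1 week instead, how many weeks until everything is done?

31

Critical path before the change: Permits→Roofing→Drywall→Finish = 7+10+8+6 = 31 giving 31 weeks.
The longest path through RoughPlumb is only 16 weeks, so RoughPlumb has float 15.
That remains the longest chain; total 31 weeks.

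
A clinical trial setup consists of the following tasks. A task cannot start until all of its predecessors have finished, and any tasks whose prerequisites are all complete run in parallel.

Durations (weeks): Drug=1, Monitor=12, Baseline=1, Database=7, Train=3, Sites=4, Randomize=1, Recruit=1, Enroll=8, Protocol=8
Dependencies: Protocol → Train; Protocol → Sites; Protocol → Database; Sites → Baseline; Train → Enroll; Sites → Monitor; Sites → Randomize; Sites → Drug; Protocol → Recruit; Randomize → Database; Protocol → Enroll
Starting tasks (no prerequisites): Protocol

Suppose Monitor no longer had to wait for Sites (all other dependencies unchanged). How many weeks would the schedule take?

20

With the dependency in place, Protocol→Sites→Monitor = 8+4+12 = 24 sets the finish at 24 weeks.
Without Sites→Monitor, Monitor's earliest start moves from 12 to 0.
New critical path: Protocol→Sites→Randomize→Database = 8+4+1+7 = 20 ⇒ 20 weeks.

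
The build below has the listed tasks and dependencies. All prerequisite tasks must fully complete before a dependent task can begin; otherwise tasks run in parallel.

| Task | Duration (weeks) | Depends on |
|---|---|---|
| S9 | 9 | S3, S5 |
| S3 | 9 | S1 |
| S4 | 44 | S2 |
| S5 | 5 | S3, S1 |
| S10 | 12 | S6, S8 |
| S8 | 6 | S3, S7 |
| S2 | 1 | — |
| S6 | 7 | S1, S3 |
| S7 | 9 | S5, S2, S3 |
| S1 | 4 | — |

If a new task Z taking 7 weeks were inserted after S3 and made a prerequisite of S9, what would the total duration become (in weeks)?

Originally the plan takes 45 weeks.
With Z inserted, S9 now waits for max(S3, S5, Z).
New critical path: S1→S3→S5→S7→S8→S10 = 4+9+5+9+6+12 = 45 ⇒ 45 weeks.

45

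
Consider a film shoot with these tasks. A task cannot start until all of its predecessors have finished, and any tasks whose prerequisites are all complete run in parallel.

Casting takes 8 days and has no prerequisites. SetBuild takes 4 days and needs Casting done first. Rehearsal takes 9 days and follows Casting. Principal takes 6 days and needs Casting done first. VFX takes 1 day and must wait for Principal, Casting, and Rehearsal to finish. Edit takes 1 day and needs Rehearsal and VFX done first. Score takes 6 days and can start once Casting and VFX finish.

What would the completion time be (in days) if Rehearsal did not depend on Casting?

Before: longest chain Casting→Rehearsal→VFX→Score = 8+9+1+6 = 24, finish 24.
Without Casting→Rehearsal, Rehearsal's earliest start moves from 8 to 0.
The longest chain is now Casting→Principal→VFX→Score = 8+6+1+6 = 21, so the plan takes 21 days.

21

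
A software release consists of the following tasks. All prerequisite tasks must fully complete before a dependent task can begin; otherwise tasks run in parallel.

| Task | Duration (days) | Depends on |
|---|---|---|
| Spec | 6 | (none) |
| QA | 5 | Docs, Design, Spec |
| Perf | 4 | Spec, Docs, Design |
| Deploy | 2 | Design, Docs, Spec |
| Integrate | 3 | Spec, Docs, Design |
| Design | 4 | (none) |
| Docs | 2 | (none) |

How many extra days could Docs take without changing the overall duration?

The longest chain is Spec→QA = 6+5 = 11; overall finish 11 days.
Docs finishes as early as 2 and must finish by 6.
So Docs can slip 6 − 2 = 4 days.

4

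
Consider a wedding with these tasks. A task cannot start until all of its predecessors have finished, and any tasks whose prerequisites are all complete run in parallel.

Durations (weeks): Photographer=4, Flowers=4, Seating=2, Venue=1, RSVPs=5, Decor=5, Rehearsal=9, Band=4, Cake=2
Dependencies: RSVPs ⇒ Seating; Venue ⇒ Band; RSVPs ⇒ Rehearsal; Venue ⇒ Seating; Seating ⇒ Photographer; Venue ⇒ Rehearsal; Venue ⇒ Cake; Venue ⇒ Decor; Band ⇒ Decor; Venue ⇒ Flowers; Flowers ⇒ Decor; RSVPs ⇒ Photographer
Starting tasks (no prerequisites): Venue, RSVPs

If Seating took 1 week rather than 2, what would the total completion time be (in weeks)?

The binding path is RSVPs→Rehearsal = 5+9 = 14; finish at 14 weeks.
Seating has 3 weeks of float (longest path through it is 11).
That remains the longest chain; total 14 weeks.

14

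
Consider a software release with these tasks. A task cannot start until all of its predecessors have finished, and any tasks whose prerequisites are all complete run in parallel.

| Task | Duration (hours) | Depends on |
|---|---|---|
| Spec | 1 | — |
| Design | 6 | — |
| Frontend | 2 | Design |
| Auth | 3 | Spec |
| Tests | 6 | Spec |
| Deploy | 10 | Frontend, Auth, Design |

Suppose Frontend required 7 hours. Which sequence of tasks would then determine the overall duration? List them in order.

Baseline: Design→Frontend→Deploy = 6+2+10 = 18 → 18 hours.
Since Frontend is critical, the +5 change carries straight to that chain (now 23 hours).
No other chain overtakes it, so the finish is 23 hours.

Design, Frontend, Deploy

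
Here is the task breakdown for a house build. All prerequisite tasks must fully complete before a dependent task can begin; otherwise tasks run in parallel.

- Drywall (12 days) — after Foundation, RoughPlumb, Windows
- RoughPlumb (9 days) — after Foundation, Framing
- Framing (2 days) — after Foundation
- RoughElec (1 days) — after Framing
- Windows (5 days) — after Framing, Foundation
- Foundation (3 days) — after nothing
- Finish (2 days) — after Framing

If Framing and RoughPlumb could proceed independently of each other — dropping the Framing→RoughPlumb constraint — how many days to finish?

Before: longest chain Foundation→Framing→RoughPlumb→Drywall = 3+2+9+12 = 26, finish 26.
Without Framing→RoughPlumb, RoughPlumb's earliest start moves from 5 to 3.
New critical path: Foundation→RoughPlumb→Drywall = 3+9+12 = 24 ⇒ 24 days.

24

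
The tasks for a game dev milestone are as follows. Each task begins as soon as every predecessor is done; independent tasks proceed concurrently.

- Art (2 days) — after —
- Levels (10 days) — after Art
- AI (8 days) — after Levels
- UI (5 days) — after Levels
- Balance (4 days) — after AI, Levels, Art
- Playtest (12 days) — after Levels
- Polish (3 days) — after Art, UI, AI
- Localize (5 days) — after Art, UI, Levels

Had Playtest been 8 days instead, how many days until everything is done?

The binding path is Art→Levels→Playtest = 2+10+12 = 24; finish at 24 days.
Playtest is on the critical path; changing it to 8 makes that path 20 days.
The binding chain switches to Art→Levels→AI→Balance = 2+10+8+4 = 24; finish 24 days.

24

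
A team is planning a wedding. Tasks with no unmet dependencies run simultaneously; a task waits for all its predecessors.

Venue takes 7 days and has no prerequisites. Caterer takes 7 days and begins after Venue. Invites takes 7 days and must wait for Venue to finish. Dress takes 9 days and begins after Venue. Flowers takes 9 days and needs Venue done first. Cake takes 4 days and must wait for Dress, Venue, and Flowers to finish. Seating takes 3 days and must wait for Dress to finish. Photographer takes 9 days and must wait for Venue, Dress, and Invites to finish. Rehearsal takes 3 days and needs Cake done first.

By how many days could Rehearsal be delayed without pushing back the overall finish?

2

Venue→Dress→Photographer = 7+9+9 = 25 sets the makespan at 25 days.
Rehearsal finishes as early as 23 and must finish by 25.
Float = 25 − 23 = 2.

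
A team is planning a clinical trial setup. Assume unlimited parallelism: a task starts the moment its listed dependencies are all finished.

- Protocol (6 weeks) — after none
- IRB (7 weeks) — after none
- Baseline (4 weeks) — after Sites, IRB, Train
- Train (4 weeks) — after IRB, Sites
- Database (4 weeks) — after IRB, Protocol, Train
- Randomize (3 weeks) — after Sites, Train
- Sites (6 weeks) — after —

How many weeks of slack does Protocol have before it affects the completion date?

5

The longest chain is IRB→Train→Baseline = 7+4+4 = 15; overall finish 15 weeks.
Longest path through Protocol: 10 weeks (earliest finish 6, latest finish 11).
So Protocol can slip 11 − 6 = 5 weeks.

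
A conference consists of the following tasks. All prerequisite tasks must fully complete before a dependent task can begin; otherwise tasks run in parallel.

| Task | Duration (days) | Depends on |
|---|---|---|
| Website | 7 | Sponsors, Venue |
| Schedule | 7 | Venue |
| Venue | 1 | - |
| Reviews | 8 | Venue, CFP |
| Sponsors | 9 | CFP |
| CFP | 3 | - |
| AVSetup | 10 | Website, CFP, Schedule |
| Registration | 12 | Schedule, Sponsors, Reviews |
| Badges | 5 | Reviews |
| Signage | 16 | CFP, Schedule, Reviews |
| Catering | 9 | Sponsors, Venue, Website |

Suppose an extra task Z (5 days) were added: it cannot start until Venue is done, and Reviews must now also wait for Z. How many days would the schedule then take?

Originally the schedule takes 29 days.
With Z inserted, Reviews now waits for max(Venue, CFP, Z).
New critical path: Venue→Z→Reviews→Signage = 1+5+8+16 = 30 ⇒ 30 days.

30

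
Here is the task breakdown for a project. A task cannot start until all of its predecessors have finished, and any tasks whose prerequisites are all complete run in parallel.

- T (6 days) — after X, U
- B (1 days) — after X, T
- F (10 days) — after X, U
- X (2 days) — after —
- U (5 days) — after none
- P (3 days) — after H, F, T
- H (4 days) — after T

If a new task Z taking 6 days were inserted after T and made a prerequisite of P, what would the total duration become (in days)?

Originally the project takes 18 days.
With Z inserted, P now waits for max(H, F, T, Z).
New critical path: U→T→Z→P = 5+6+6+3 = 20 ⇒ 20 days.

20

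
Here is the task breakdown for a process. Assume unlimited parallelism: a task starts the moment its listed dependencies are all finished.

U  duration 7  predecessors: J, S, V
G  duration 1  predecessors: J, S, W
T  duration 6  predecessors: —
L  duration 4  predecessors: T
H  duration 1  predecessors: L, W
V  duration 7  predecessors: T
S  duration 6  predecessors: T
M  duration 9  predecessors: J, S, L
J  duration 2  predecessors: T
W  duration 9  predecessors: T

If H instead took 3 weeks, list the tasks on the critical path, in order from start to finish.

The binding path is T→S→M = 6+6+9 = 21; finish at 21 weeks.
H has 5 weeks of float (longest path through it is 16).
No other chain overtakes it, so the finish is 21 weeks.

T, S, M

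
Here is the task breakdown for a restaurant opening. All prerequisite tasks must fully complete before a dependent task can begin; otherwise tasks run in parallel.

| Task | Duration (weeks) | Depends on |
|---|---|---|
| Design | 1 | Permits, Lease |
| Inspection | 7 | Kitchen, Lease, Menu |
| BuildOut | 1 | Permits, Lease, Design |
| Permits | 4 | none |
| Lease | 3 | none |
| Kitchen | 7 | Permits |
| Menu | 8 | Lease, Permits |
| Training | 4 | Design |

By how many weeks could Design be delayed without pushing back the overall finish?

10

Critical path: Permits→Menu→Inspection = 4+8+7 = 19, so the finish is 19 weeks.
The longest chain containing Design totals 9 weeks.
Float = 19 − 9 = 10.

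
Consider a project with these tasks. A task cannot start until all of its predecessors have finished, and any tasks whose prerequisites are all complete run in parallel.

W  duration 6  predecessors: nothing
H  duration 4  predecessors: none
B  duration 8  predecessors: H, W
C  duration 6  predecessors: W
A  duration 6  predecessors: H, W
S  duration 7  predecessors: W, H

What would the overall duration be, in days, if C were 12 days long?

Actual critical path: W→B = 6+8 = 14 ⇒ 14 days.
C is off the critical path — its longest chain is 12 days, giving 2 of slack.
The binding chain switches to W→C = 6+12 = 18; finish 18 days.

18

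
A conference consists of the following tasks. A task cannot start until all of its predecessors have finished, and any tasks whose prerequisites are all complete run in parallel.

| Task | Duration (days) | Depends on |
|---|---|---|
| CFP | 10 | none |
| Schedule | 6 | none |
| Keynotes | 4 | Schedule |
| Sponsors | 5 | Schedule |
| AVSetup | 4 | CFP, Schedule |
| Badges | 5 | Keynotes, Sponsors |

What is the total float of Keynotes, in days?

1

Schedule→Sponsors→Badges = 6+5+5 = 16 sets the makespan at 16 days.
The longest chain containing Keynotes totals 15 days.
So Keynotes can slip 11 − 10 = 1 day.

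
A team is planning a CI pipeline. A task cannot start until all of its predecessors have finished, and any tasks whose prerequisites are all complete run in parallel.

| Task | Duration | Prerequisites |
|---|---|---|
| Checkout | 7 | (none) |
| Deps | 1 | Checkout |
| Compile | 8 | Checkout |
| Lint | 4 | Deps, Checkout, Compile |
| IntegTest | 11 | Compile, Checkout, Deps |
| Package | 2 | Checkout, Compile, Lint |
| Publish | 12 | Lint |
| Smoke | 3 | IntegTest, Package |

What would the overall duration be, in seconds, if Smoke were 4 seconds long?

31

Baseline: Checkout→Compile→Lint→Publish = 7+8+4+12 = 31 → 31 seconds.
Smoke has 2 seconds of float (longest path through it is 29).
The critical path is still Checkout→Compile→Lint→Publish; finish is now 31 seconds.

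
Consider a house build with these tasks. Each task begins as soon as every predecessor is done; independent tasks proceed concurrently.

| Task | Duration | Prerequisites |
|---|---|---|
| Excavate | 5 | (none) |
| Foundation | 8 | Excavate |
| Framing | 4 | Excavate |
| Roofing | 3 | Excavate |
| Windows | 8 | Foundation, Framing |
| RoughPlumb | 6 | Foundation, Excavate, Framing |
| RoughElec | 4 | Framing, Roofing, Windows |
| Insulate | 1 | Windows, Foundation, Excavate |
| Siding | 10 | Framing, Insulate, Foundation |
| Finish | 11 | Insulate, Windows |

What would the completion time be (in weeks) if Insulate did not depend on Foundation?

Original critical path: Excavate→Foundation→Windows→Insulate→Finish = 5+8+8+1+11 = 33 ⇒ 33 weeks.
Dropping Foundation→Insulate doesn't change Insulate's earliest start (21); another predecessor still binds.
After: Excavate→Foundation→Windows→Insulate→Finish = 5+8+8+1+11 = 33 → 33 weeks.

33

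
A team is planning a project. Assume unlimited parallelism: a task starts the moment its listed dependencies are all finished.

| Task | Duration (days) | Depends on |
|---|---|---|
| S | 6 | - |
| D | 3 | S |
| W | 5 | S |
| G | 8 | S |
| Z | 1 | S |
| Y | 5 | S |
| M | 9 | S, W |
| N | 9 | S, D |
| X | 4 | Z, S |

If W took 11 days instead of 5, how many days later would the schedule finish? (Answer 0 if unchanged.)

6

As given, the longest chain is S→W→M = 6+5+9 = 20, so the finish is 20 days.
W lies on that path, so at 11 days the path becomes 26 days.
No other chain overtakes it, so the finish is 26 days.
Change in finish: 26 − 20 = +6 days.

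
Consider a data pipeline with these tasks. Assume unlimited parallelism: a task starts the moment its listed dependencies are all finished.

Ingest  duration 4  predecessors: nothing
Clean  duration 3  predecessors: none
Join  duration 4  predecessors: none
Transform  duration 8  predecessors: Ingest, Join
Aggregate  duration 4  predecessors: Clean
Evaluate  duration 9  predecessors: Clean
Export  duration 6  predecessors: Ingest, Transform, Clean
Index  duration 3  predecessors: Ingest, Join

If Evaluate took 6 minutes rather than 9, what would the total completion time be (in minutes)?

The binding path is Ingest→Transform→Export = 4+8+6 = 18; finish at 18 minutes.
Evaluate is off the critical path — its longest chain is 12 minutes, giving 6 of slack.
The critical path is still Ingest→Transform→Export; finish is now 18 minutes.

18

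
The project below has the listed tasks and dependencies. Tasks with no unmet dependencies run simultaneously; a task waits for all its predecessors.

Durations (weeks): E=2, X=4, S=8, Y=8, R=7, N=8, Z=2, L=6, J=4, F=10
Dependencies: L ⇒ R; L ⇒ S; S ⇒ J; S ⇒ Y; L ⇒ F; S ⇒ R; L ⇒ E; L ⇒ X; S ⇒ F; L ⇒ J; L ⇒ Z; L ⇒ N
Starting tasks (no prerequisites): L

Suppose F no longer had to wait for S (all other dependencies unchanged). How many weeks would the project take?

With the dependency in place, L→S→F = 6+8+10 = 24 sets the finish at 24 weeks.
Without S→F, F's earliest start moves from 14 to 6.
The longest chain is now L→S→Y = 6+8+8 = 22, so the project takes 22 weeks.

22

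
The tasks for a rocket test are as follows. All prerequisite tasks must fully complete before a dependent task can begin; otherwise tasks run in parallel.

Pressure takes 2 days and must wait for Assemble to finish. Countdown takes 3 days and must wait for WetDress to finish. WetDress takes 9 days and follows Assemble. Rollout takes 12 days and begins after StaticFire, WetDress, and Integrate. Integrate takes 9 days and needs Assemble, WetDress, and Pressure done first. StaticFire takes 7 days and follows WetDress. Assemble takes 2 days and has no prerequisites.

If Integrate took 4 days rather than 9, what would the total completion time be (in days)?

Actual critical path: Assemble→WetDress→Integrate→Rollout = 2+9+9+12 = 32 ⇒ 32 days.
Integrate is on the critical path; changing it to 4 makes that path 27 days.
New critical path: Assemble→WetDress→StaticFire→Rollout = 2+9+7+12 = 30 ⇒ 30 days.

30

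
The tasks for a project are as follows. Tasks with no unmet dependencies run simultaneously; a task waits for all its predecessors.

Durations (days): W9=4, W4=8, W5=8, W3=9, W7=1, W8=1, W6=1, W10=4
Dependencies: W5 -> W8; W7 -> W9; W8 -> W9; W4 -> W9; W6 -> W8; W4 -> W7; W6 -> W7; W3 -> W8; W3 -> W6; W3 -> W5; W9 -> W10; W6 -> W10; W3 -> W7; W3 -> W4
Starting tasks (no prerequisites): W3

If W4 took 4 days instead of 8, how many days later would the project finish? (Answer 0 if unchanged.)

0

As given, the longest chain is W3→W4→W7→W9→W10 = 9+8+1+4+4 = 26, so the finish is 26 days.
W4 is on the critical path; changing it to 4 makes that path 22 days.
New critical path: W3→W5→W8→W9→W10 = 9+8+1+4+4 = 26 ⇒ 26 days.
Change in finish: 26 − 26 = +0 days.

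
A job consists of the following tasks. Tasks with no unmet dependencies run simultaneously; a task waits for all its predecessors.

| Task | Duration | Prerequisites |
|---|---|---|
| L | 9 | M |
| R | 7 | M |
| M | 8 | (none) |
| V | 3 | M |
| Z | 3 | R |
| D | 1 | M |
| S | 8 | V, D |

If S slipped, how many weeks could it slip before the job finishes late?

0

M→V→S = 8+3+8 = 19 sets the makespan at 19 weeks.
S finishes as early as 19 and must finish by 19.
Slack of S = 11 − 11 = 0 weeks.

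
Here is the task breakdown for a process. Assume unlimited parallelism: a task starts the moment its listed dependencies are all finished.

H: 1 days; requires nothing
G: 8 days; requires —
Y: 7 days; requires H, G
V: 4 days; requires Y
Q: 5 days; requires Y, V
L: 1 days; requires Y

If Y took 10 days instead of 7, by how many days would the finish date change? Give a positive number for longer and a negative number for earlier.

The binding path is G→Y→V→Q = 8+7+4+5 = 24; finish at 24 days.
Since Y is critical, the +3 change carries straight to that chain (now 27 days).
No other chain overtakes it, so the finish is 27 days.
Change in finish: 27 − 24 = +3 days.

3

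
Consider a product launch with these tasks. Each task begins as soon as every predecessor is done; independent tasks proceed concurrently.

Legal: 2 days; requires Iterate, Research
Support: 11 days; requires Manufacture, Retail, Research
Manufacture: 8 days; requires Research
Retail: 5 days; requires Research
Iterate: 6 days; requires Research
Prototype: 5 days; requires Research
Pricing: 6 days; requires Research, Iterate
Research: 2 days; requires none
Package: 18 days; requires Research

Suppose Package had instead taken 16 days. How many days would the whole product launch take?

21

The binding path is Research→Manufacture→Support = 2+8+11 = 21; finish at 21 days.
Package is off the critical path — its longest chain is 20 days, giving 1 of slack.
No other chain overtakes it, so the finish is 21 days.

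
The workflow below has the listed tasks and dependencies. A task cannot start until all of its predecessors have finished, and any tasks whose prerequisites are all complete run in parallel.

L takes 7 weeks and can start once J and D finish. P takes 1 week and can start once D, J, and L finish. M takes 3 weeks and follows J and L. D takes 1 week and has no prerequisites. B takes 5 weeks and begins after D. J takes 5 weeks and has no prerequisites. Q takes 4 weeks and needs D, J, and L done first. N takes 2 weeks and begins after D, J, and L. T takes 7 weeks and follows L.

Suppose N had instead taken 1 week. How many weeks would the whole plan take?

19

Critical path before the change: J→L→T = 5+7+7 = 19 giving 19 weeks.
The longest path through N is only 14 weeks, so N has float 5.
The critical path is still J→L→T; finish is now 19 weeks.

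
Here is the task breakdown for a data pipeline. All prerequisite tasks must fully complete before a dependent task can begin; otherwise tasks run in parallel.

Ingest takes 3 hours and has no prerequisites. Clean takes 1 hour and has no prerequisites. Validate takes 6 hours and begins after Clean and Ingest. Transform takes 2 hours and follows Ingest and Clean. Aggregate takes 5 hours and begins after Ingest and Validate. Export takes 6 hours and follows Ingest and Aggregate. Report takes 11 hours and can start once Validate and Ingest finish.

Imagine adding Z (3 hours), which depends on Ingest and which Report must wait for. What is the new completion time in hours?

20

Originally the project takes 20 hours.
With Z inserted, Report now waits for max(Validate, Ingest, Z).
New critical path: Ingest→Validate→Aggregate→Export = 3+6+5+6 = 20 ⇒ 20 hours.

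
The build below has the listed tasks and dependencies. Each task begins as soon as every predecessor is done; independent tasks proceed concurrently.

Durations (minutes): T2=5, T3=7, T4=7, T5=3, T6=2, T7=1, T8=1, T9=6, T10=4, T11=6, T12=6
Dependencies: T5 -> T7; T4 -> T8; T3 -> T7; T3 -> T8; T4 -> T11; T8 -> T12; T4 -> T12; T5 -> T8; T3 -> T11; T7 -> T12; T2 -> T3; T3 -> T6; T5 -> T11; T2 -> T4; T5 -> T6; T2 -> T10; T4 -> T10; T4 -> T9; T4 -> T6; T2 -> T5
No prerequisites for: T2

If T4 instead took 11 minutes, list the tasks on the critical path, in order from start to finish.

Baseline: T2→T4→T8→T12 = 5+7+1+6 = 19 → 19 minutes.
T4 lies on that path, so at 11 minutes the path becomes 23 minutes.
The critical path is still T2→T4→T8→T12; finish is now 23 minutes.

T2, T4, T8, T12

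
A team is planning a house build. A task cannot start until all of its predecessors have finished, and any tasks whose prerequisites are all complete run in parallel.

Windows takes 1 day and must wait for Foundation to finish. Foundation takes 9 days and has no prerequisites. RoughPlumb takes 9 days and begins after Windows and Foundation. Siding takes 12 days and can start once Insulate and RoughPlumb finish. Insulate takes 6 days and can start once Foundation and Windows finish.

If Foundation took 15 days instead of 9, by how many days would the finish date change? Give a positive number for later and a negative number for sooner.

Critical path before the change: Foundation→Windows→RoughPlumb→Siding = 9+1+9+12 = 31 giving 31 days.
Foundation is on the critical path; changing it to 15 makes that path 37 days.
That remains the longest chain; total 37 days.
Change in finish: 37 − 31 = +6 days.

6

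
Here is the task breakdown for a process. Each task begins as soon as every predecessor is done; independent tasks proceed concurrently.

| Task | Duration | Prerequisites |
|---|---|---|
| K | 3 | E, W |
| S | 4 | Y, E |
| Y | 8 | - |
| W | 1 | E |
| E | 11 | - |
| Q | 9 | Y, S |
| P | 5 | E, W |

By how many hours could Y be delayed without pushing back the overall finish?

3

E→S→Q = 11+4+9 = 24 sets the makespan at 24 hours.
Y finishes as early as 8 and must finish by 11.
Float = 24 − 21 = 3.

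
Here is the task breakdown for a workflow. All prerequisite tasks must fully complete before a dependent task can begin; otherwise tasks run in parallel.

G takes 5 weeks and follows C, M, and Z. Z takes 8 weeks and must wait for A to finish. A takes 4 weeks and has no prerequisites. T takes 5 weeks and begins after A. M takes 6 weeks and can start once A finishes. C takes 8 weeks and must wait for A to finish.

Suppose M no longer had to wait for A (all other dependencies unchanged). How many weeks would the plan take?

Before: longest chain A→Z→G = 4+8+5 = 17, finish 17.
Without A→M, M's earliest start moves from 4 to 0.
New critical path: A→Z→G = 4+8+5 = 17 ⇒ 17 weeks.

17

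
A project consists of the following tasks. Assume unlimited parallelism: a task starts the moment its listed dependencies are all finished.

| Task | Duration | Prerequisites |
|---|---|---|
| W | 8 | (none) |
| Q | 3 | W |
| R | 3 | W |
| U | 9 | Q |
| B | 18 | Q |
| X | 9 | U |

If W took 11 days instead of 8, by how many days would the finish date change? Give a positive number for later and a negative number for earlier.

The binding path is W→Q→U→X = 8+3+9+9 = 29; finish at 29 days.
W is on the critical path; changing it to 11 makes that path 32 days.
No other chain overtakes it, so the finish is 32 days.
Change in finish: 32 − 29 = +3 days.

3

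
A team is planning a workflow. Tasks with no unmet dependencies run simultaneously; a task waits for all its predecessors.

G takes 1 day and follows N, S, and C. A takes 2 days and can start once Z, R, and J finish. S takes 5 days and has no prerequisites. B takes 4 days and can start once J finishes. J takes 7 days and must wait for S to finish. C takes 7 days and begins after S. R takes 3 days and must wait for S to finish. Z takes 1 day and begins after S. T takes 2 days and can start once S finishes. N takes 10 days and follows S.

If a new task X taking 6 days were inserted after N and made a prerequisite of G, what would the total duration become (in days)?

Originally the job takes 16 days.
With X inserted, G now waits for max(N, S, C, X).
New critical path: S→N→X→G = 5+10+6+1 = 22 ⇒ 22 days.

22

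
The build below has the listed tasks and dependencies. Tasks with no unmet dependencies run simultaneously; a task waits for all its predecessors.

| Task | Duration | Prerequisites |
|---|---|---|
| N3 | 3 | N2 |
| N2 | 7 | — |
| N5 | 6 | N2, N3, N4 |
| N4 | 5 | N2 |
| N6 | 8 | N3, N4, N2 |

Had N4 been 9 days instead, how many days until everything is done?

24

As given, the longest chain is N2→N4→N6 = 7+5+8 = 20, so the finish is 20 days.
Since N4 is critical, the +4 change carries straight to that chain (now 24 days).
The critical path is still N2→N4→N6; finish is now 24 days.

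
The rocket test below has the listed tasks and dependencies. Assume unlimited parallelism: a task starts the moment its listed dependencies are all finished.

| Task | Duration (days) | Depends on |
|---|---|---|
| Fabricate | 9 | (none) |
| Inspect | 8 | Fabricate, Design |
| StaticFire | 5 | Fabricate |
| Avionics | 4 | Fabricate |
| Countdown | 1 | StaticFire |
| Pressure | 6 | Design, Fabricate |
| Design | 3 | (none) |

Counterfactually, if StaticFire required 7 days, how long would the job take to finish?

17

As given, the longest chain is Fabricate→Inspect = 9+8 = 17, so the finish is 17 days.
StaticFire is off the critical path — its longest chain is 15 days, giving 2 of slack.
New critical path: Fabricate→StaticFire→Countdown = 9+7+1 = 17 ⇒ 17 days.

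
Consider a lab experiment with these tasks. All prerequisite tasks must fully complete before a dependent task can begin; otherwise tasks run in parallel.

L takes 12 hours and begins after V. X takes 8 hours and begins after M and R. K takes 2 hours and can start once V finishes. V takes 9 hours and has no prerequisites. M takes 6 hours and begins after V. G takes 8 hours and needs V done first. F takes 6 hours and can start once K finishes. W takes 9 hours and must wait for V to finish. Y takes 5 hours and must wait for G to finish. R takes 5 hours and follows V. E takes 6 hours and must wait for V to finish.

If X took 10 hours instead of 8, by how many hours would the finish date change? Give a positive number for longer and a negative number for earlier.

2

The binding path is V→M→X = 9+6+8 = 23; finish at 23 hours.
X lies on that path, so at 10 hours the path becomes 25 hours.
That remains the longest chain; total 25 hours.
Change in finish: 25 − 23 = +2 hours.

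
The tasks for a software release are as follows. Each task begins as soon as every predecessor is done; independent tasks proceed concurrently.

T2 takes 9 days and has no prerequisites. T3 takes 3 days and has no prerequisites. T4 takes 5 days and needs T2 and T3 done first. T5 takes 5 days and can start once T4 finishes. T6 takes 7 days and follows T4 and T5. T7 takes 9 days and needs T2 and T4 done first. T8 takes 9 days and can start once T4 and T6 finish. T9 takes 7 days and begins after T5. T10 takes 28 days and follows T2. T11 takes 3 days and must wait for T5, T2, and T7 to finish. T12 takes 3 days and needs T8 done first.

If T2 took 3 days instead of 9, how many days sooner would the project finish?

6

Actual critical path: T2→T4→T5→T6→T8→T12 = 9+5+5+7+9+3 = 38 ⇒ 38 days.
T2 is on the critical path; changing it to 3 makes that path 32 days.
That remains the longest chain; total 32 days.
Change in finish: 32 − 38 = -6 days.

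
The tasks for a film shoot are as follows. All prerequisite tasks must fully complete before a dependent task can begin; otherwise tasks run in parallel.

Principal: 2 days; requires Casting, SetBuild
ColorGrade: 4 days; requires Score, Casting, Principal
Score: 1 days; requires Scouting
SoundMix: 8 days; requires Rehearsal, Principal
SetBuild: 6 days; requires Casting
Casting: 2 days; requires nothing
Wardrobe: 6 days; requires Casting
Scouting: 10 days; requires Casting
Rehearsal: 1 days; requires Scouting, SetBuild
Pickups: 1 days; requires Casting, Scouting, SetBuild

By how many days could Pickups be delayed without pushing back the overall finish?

The longest chain is Casting→Scouting→Rehearsal→SoundMix = 2+10+1+8 = 21; overall finish 21 days.
Longest path through Pickups: 13 days (earliest finish 13, latest finish 21).
Float = 21 − 13 = 8.

8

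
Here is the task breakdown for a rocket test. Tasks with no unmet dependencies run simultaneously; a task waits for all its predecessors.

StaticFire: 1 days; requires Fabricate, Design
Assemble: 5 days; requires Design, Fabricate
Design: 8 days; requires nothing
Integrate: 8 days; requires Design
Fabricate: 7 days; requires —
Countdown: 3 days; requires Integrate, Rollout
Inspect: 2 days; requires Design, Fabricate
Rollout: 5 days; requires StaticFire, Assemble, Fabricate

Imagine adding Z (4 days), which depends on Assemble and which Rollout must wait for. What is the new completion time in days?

25

Originally the job takes 21 days.
With Z inserted, Rollout now waits for max(StaticFire, Assemble, Fabricate, Z).
New critical path: Design→Assemble→Z→Rollout→Countdown = 8+5+4+5+3 = 25 ⇒ 25 days.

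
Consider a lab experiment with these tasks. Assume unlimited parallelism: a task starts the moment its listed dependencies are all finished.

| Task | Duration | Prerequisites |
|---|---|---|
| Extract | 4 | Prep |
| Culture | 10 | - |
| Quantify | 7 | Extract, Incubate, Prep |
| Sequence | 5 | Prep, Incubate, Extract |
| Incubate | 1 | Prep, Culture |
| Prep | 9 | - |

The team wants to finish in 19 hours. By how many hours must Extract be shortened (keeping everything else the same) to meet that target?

1

Current finish: 20 hours; target: 19.
Extract is on every critical path, so each hour cut from Extract cuts the finish by one (this holds down to a finish of 18).
Need 20 − 19 = 1 hour off Extract → Extract becomes 3 hours, finish becomes 19.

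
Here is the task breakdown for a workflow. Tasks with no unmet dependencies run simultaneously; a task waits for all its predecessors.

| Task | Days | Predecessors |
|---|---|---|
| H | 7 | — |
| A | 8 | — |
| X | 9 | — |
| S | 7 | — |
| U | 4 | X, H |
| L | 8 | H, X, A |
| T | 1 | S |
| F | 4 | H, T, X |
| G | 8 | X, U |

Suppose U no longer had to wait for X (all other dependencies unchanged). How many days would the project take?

19

With the dependency in place, X→U→G = 9+4+8 = 21 sets the finish at 21 days.
Without X→U, U's earliest start moves from 9 to 7.
New critical path: H→U→G = 7+4+8 = 19 ⇒ 19 days.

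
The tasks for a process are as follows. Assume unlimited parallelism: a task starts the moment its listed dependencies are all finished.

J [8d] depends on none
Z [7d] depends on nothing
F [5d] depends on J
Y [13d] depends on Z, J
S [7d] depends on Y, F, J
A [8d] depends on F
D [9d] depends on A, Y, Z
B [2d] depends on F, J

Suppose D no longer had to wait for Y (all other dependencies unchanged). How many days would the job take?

30

Original critical path: J→F→A→D = 8+5+8+9 = 30 ⇒ 30 days.
Dropping Y→D doesn't change D's earliest start (21); another predecessor still binds.
New critical path: J→F→A→D = 8+5+8+9 = 30 ⇒ 30 days.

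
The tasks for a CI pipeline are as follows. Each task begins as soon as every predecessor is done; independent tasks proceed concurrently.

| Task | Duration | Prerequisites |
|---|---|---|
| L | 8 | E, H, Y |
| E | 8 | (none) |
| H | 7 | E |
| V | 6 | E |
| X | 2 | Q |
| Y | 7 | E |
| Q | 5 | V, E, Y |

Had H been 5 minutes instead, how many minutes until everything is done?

23

As given, the longest chain is E→H→L = 8+7+8 = 23, so the finish is 23 minutes.
Since H is critical, the -2 change carries straight to that chain (now 21 minutes).
New critical path: E→Y→L = 8+7+8 = 23 ⇒ 23 minutes.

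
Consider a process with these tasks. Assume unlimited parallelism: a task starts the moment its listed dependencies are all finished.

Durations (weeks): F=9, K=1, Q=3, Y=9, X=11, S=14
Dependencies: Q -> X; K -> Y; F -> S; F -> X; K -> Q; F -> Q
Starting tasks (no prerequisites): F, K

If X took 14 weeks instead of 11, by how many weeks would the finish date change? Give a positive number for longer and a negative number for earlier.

Critical path before the change: F→Q→X = 9+3+11 = 23 giving 23 weeks.
X lies on that path, so at 14 weeks the path becomes 26 weeks.
The critical path is still F→Q→X; finish is now 26 weeks.
Change in finish: 26 − 23 = +3 weeks.

3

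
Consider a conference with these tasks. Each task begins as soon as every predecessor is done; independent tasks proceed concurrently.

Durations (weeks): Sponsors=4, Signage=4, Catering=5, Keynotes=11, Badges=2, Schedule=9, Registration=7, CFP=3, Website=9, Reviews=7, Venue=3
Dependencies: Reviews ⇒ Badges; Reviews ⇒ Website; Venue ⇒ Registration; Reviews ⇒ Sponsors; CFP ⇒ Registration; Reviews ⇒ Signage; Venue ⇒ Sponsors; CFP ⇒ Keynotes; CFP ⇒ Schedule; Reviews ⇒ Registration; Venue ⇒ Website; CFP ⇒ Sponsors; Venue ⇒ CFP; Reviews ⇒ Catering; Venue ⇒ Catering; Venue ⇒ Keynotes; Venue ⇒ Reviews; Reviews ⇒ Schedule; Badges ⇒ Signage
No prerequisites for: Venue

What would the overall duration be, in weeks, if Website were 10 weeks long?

20

As given, the longest chain is Venue→Reviews→Website = 3+7+9 = 19, so the finish is 19 weeks.
Website is on the critical path; changing it to 10 makes that path 20 weeks.
The critical path is still Venue→Reviews→Website; finish is now 20 weeks.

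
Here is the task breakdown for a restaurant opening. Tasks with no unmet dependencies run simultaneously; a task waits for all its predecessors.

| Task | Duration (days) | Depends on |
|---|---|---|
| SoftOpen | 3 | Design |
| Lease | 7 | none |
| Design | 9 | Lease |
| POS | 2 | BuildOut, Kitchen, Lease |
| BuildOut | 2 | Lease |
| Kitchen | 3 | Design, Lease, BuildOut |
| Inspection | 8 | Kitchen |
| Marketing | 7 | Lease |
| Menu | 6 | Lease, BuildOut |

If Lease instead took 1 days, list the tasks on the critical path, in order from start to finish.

Actual critical path: Lease→Design→Kitchen→Inspection = 7+9+3+8 = 27 ⇒ 27 days.
Since Lease is critical, the -6 change carries straight to that chain (now 21 days).
The critical path is still Lease→Design→Kitchen→Inspection; finish is now 21 days.

Lease, Design, Kitchen, Inspection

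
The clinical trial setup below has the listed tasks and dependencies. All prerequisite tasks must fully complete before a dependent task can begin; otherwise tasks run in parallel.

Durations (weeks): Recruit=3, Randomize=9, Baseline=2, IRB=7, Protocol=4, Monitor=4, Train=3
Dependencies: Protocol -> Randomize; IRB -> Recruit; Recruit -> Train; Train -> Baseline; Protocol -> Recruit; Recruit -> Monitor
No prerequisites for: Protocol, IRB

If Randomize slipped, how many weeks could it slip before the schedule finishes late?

2

The longest chain is IRB→Recruit→Train→Baseline = 7+3+3+2 = 15; overall finish 15 weeks.
Longest path through Randomize: 13 weeks (earliest finish 13, latest finish 15).
So Randomize can slip 15 − 13 = 2 weeks.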